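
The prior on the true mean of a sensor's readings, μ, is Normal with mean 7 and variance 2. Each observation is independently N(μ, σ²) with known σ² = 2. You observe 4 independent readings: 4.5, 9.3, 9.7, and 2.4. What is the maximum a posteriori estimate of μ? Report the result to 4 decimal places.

μ̂_MAP = 6.5800

n = 4; x̄ = (4.5 + 9.3 + 9.7 + 2.4)/4 = 25.9/4 = 6.475.
For a Normal prior and Normal likelihood with known variance, the posterior is Normal; its mode equals its mean, the precision-weighted average.
Prior precision 1/σ₀² = 1/2 = 0.5; data precision n/σ² = 4/2 = 2.
μ̂ = (0.5·7 + 2·6.475) / (0.5 + 2) = 16.45/2.5 = 6.5800.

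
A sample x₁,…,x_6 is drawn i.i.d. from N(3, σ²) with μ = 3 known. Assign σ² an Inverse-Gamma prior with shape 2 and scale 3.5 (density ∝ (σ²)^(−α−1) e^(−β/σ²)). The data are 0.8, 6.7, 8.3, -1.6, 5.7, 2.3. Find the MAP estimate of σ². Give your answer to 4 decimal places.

σ̂²_MAP = 6.8800

Sum of squared deviations about the known mean: SS = (0.8−3)² + (6.7−3)² + (8.3−3)² + (-1.6−3)² + (5.7−3)² + (2.3−3)² = 75.56.
The Normal likelihood contributes (σ²)^(−n/2) exp(−SS/(2σ²)), so the posterior is Inverse-Gamma(α + n/2, β + SS/2) = Inverse-Gamma(5, 41.28).
The mode of Inverse-Gamma(a, b) is b/(a+1) = 41.28/6 ≈ 6.8800.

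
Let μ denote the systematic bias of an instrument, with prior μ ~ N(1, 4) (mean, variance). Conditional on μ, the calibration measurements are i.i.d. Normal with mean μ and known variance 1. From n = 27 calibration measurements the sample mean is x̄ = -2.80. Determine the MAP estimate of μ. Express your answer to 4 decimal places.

μ̂_MAP = -2.7651

n = 27, x̄ = -2.80.
For a Normal prior and Normal likelihood with known variance, the posterior is Normal; its mode equals its mean, the precision-weighted average.
Prior precision 1/σ₀² = 1/4 = 0.25; data precision n/σ² = 27/1 = 27.
μ̂ = (0.25·1 + 27·(-2.8)) / (0.25 + 27) = (-75.35)/27.25 = -1507/545 ≈ -2.7651.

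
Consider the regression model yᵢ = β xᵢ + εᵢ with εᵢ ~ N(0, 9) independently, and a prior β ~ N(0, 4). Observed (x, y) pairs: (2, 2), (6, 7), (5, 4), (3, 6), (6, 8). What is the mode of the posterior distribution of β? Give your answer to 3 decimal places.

β̂_MAP = 1.176

log p(β | y) = −Σ(yᵢ − βxᵢ)²/(2·9) − β²/(2·4) + const.
Setting the derivative to zero: Σxᵢ(yᵢ − βxᵢ)/9 − β/4 = 0, so β = Σxᵢyᵢ / (Σxᵢ² + σ²/τ²).
Σxᵢyᵢ = 2·2 + 6·7 + 5·4 + 3·6 + 6·8 = 132; Σxᵢ² = 110; σ²/τ² = 2.25.
β̂_MAP = 132 / (110 + 2.25) = 132/112.25 ≈ 1.176.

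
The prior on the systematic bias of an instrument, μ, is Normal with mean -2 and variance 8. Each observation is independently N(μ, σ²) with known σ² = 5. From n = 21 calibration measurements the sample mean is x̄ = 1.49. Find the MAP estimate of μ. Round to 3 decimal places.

n = 21, x̄ = 1.49.
For a Normal prior and Normal likelihood with known variance, the posterior is Normal; its mode equals its mean, the precision-weighted average.
Prior precision 1/σ₀² = 1/8 = 0.125; data precision n/σ² = 21/5 = 4.2.
μ̂ = (0.125·(-2) + 4.2·1.49) / (0.125 + 4.2) = 6.008/4.325 = 6008/4325 ≈ 1.389.

μ̂_MAP = 1.389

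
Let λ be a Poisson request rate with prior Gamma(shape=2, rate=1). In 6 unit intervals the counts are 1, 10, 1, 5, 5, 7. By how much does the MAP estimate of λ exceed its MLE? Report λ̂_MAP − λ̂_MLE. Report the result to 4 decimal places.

MAP − MLE = -0.5476

Σxᵢ = 29. Posterior is Gamma(31, 7); MAP = (31−1)/7 = 30/7 ≈ 4.28571.
MLE = x̄ = 29/6 ≈ 4.83333.
Difference = 30/7 − 29/6 = -23/42 ≈ -0.5476.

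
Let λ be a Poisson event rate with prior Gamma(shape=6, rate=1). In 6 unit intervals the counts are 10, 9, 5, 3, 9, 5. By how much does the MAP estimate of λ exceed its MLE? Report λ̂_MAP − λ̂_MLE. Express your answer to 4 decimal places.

MAP − MLE = -0.2619

Σxᵢ = 41. Posterior is Gamma(47, 7); MAP = (47−1)/7 = 46/7 ≈ 6.57143.
MLE = x̄ = 41/6 ≈ 6.83333.
Difference = 46/7 − 41/6 = -11/42 ≈ -0.2619.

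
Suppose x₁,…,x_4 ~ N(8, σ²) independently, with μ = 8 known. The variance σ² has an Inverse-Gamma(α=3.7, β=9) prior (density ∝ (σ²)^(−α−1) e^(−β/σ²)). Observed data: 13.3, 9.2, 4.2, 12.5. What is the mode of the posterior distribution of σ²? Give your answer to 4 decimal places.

Sum of squared deviations about the known mean: SS = (13.3−8)² + (9.2−8)² + (4.2−8)² + (12.5−8)² = 64.22.
The Normal likelihood contributes (σ²)^(−n/2) exp(−SS/(2σ²)), so the posterior is Inverse-Gamma(α + n/2, β + SS/2) = Inverse-Gamma(5.7, 41.11).
The mode of Inverse-Gamma(a, b) is b/(a+1) = 41.11/6.7 ≈ 6.1358.

σ̂²_MAP = 6.1358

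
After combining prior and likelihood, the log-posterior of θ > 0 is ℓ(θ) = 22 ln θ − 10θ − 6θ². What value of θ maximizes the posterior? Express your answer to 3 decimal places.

θ̂_MAP = 1.000

ℓ'(θ) = 22/θ − 10 − 12θ. Setting this to zero and multiplying by θ: 12θ² + 10θ − 22 = 0.
θ = (−10 + √(10² + 4·12·22)) / (2·12) = (−10 + √1156) / 24 = (−10 + 34)/24 = 1.
ℓ''(θ) = −22/θ² − 12 < 0, confirming a maximum.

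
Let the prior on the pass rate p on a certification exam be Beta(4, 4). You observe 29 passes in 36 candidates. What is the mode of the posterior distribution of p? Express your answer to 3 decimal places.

p̂_MAP = 0.762

Prior: Beta(4, 4).
Data: 29 successes in 36 trials. The binomial likelihood contributes p^29(1−p)^7, so the posterior is Beta(4+29, 4+7) = Beta(33, 11).
For Beta(a, b) with a, b > 1 the mode is (a−1)/(a+b−2) = 32/42 ≈ 0.762.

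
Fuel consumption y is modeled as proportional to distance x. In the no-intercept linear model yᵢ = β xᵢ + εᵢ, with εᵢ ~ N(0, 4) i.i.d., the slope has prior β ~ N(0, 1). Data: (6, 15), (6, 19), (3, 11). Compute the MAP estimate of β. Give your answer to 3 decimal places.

log p(β | y) = −Σ(yᵢ − βxᵢ)²/(2·4) − β²/(2·1) + const.
Setting the derivative to zero: Σxᵢ(yᵢ − βxᵢ)/4 − β/1 = 0, so β = Σxᵢyᵢ / (Σxᵢ² + σ²/τ²).
Σxᵢyᵢ = 6·15 + 6·19 + 3·11 = 237; Σxᵢ² = 81; σ²/τ² = 4.
β̂_MAP = 237 / (81 + 4) = 237/85 ≈ 2.788.

β̂_MAP = 2.788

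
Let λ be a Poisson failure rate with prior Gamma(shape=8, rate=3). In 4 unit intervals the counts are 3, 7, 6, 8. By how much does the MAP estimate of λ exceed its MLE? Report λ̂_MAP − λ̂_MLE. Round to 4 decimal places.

Σxᵢ = 24. Posterior is Gamma(32, 7); MAP = (32−1)/7 = 31/7 ≈ 4.42857.
MLE = x̄ = 24/4 ≈ 6.00000.
Difference = 31/7 − 24/4 = -11/7 ≈ -1.5714.

MAP − MLE = -1.5714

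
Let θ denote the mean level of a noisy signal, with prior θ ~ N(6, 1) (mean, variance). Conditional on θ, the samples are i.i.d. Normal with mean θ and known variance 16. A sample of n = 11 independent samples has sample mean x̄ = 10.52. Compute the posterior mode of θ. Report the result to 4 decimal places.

n = 11, x̄ = 10.52.
For a Normal prior and Normal likelihood with known variance, the posterior is Normal; its mode equals its mean, the precision-weighted average.
Prior precision 1/σ₀² = 1/1 = 1; data precision n/σ² = 11/16 = 0.6875.
θ̂ = (1·6 + 0.6875·10.52) / (1 + 0.6875) = 13.2325/1.6875 = 5293/675 ≈ 7.8415.

θ̂_MAP = 7.8415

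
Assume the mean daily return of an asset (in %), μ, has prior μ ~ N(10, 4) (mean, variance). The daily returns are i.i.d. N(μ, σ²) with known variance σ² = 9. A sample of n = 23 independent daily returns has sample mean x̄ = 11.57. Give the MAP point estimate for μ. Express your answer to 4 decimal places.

n = 23, x̄ = 11.57.
For a Normal prior and Normal likelihood with known variance, the posterior is Normal; its mode equals its mean, the precision-weighted average.
Prior precision 1/σ₀² = 1/4 = 0.25; data precision n/σ² = 23/9.
μ̂ = (0.25·10 + (23/9)·11.57) / (0.25 + 23/9) = (28861/900)/(101/36) = 28861/2525 ≈ 11.4301.

μ̂_MAP = 11.4301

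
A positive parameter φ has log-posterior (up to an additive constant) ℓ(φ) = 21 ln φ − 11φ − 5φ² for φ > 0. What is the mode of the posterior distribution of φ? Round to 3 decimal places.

ℓ'(φ) = 21/φ − 11 − 10φ. Setting this to zero and multiplying by φ: 10φ² + 11φ − 21 = 0.
φ = (−11 + √(11² + 4·10·21)) / (2·10) = (−11 + √961) / 20 = (−11 + 31)/20 = 1.
ℓ''(φ) = −21/φ² − 10 < 0, confirming a maximum.

φ̂_MAP = 1.000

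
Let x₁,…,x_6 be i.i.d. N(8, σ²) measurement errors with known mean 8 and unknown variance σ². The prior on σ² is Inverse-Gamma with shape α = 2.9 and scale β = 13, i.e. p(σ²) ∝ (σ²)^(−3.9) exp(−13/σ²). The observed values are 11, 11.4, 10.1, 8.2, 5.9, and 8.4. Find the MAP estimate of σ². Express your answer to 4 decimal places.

Sum of squared deviations about the known mean: SS = (11−8)² + (11.4−8)² + (10.1−8)² + (8.2−8)² + (5.9−8)² + (8.4−8)² = 29.58.
The Normal likelihood contributes (σ²)^(−n/2) exp(−SS/(2σ²)), so the posterior is Inverse-Gamma(α + n/2, β + SS/2) = Inverse-Gamma(5.9, 27.79).
The mode of Inverse-Gamma(a, b) is b/(a+1) = 27.79/6.9 ≈ 4.0275.

σ̂²_MAP = 4.0275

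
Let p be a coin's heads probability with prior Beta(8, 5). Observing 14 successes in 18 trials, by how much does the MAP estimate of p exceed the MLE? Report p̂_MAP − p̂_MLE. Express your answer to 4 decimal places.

Posterior is Beta(22, 9); MAP = (22−1)/(31−2) = 21/29 ≈ 0.72414.
MLE ignores the prior: p̂_MLE = k/n = 14/18 ≈ 0.77778.
Difference = 21/29 − 14/18 = -14/261 ≈ -0.0536.

MAP − MLE = -0.0536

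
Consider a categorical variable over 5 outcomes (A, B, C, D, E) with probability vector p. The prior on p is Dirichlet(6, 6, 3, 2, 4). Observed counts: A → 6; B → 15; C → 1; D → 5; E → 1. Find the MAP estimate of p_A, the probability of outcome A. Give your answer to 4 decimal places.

MAP estimate of p_A = 0.2500

The posterior is Dirichlet(αᵢ + nᵢ) = Dirichlet(12, 21, 4, 7, 5).
For a Dirichlet(a₁,…,a_K) with all aᵢ > 1, the mode has j-th component (aⱼ − 1)/(Σaᵢ − K).
Here Σaᵢ = 49 and K = 5, so p_A = (12 − 1)/(49 − 5) = 11/44 ≈ 0.2500.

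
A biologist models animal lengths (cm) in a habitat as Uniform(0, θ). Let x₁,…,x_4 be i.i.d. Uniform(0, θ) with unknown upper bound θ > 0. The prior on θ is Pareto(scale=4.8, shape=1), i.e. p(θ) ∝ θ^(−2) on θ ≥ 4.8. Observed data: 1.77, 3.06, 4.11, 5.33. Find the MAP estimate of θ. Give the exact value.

The Uniform(0, θ) likelihood is θ^(−n) for θ ≥ max(xᵢ), zero otherwise. Here max(xᵢ) = 5.33.
Posterior ∝ θ^(−2) · θ^(−4) = θ^(−6) on θ ≥ max(4.8, 5.33) = 5.33.
This density is strictly decreasing in θ, so the posterior mode lies at the lower boundary of the support.

θ̂_MAP = 5.33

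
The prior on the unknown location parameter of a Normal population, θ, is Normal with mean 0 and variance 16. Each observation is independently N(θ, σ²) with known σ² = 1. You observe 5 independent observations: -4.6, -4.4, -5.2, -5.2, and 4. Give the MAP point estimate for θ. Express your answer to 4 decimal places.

θ̂_MAP = -3.0420

n = 5; x̄ = ((-4.6) + (-4.4) + (-5.2) + (-5.2) + 4)/5 = -15.4/5 = -3.08.
For a Normal prior and Normal likelihood with known variance, the posterior is Normal; its mode equals its mean, the precision-weighted average.
Prior precision 1/σ₀² = 1/16 = 0.0625; data precision n/σ² = 5/1 = 5.
θ̂ = (0.0625·0 + 5·(-3.08)) / (0.0625 + 5) = (-15.4)/5.0625 = -1232/405 ≈ -3.0420.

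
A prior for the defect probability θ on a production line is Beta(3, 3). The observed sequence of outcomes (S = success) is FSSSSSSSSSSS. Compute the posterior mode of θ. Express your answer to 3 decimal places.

Prior: Beta(3, 3).
Data: 11 successes in 12 trials (from the sequence). The binomial likelihood contributes θ^11(1−θ)^1, so the posterior is Beta(3+11, 3+1) = Beta(14, 4).
For Beta(a, b) with a, b > 1 the mode is (a−1)/(a+b−2) = 13/16 ≈ 0.813.

θ̂_MAP = 0.813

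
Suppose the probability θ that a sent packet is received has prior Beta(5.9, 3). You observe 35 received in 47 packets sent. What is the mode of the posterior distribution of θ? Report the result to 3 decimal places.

Prior: Beta(5.9, 3).
Data: 35 successes in 47 trials. The binomial likelihood contributes θ^35(1−θ)^12, so the posterior is Beta(5.9+35, 3+12) = Beta(40.9, 15).
For Beta(a, b) with a, b > 1 the mode is (a−1)/(a+b−2) = 39.9/53.9 ≈ 0.740.

θ̂_MAP = 0.740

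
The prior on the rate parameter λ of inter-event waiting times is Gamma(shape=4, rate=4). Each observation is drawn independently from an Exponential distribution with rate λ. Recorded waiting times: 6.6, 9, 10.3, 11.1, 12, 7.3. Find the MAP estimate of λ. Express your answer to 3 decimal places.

λ̂_MAP = 0.149

The Exponential(rate=λ) likelihood is ∝ λ^n e^(−λΣtᵢ). Here n = 6 and Σtᵢ = 6.6 + 9 + 10.3 + 11.1 + 12 + 7.3 = 56.3.
Posterior ∝ λ^3e^(−4λ) · λ^6e^(−56.3λ) = λ^9e^(−60.3λ), i.e. Gamma(10, 60.3).
Mode = (a−1)/b = 9/60.3 ≈ 0.149.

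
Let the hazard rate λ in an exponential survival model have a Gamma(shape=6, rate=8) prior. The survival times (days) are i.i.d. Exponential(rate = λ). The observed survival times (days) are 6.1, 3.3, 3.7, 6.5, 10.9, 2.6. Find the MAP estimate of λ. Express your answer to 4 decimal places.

The Exponential(rate=λ) likelihood is ∝ λ^n e^(−λΣtᵢ). Here n = 6 and Σtᵢ = 6.1 + 3.3 + 3.7 + 6.5 + 10.9 + 2.6 = 33.1.
Posterior ∝ λ^5e^(−8λ) · λ^6e^(−33.1λ) = λ^11e^(−41.1λ), i.e. Gamma(12, 41.1).
Mode = (a−1)/b = 11/41.1 ≈ 0.2676.

λ̂_MAP = 0.2676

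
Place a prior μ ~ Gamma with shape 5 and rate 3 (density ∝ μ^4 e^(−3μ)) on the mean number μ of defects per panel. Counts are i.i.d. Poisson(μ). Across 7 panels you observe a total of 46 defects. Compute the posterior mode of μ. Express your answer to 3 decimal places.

μ̂_MAP = 5.000

Σxᵢ = 46, n = 7.
Posterior ∝ μ^4e^(−3μ) · μ^46e^(−7μ) = μ^50e^(−10μ), i.e. Gamma(shape=51, rate=10).
The mode of a Gamma(a, b) with a ≥ 1 (shape–rate) is (a−1)/b = 50/10 ≈ 5.000.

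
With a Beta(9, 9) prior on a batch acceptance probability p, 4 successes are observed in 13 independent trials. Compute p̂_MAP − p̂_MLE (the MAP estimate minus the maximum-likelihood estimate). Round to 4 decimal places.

Posterior is Beta(13, 18); MAP = (13−1)/(31−2) = 12/29 ≈ 0.41379.
MLE ignores the prior: p̂_MLE = k/n = 4/13 ≈ 0.30769.
Difference = 12/29 − 4/13 = 40/377 ≈ 0.1061.

MAP − MLE = 0.1061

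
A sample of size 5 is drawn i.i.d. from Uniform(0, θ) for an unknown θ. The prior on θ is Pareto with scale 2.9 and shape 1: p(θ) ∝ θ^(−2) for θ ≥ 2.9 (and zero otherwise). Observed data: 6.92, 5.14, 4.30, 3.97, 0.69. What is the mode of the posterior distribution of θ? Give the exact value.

The Uniform(0, θ) likelihood is θ^(−n) for θ ≥ max(xᵢ), zero otherwise. Here max(xᵢ) = 6.92.
Posterior ∝ θ^(−2) · θ^(−5) = θ^(−7) on θ ≥ max(2.9, 6.92) = 6.92.
This density is strictly decreasing in θ, so the posterior mode lies at the lower boundary of the support.

θ̂_MAP = 6.92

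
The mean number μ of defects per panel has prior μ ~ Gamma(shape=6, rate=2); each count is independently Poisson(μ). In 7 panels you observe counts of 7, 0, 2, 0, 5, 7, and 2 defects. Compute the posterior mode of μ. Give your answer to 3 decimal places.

Σxᵢ = 7+0+2+0+5+7+2 = 23, with n = 7.
Posterior ∝ μ^5e^(−2μ) · μ^23e^(−7μ) = μ^28e^(−9μ), i.e. Gamma(shape=29, rate=9).
The mode of a Gamma(a, b) with a ≥ 1 (shape–rate) is (a−1)/b = 28/9 ≈ 3.111.

μ̂_MAP = 3.111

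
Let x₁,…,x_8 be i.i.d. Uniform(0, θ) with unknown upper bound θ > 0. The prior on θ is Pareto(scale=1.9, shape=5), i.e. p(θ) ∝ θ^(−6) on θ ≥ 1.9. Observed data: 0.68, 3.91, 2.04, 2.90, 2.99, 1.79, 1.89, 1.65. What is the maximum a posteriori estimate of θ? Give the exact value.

The Uniform(0, θ) likelihood is θ^(−n) for θ ≥ max(xᵢ), zero otherwise. Here max(xᵢ) = 3.91.
Posterior ∝ θ^(−6) · θ^(−8) = θ^(−14) on θ ≥ max(1.9, 3.91) = 3.91.
This density is strictly decreasing in θ, so the posterior mode lies at the lower boundary of the support.

θ̂_MAP = 3.91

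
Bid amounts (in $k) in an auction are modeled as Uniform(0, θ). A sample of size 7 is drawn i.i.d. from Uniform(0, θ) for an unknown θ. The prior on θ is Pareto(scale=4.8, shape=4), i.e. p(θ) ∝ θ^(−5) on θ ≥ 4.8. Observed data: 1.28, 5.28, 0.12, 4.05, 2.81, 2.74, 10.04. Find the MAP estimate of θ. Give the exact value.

θ̂_MAP = 10.04

The Uniform(0, θ) likelihood is θ^(−n) for θ ≥ max(xᵢ), zero otherwise. Here max(xᵢ) = 10.04.
Posterior ∝ θ^(−5) · θ^(−7) = θ^(−12) on θ ≥ max(4.8, 10.04) = 10.04.
This density is strictly decreasing in θ, so the posterior mode lies at the lower boundary of the support.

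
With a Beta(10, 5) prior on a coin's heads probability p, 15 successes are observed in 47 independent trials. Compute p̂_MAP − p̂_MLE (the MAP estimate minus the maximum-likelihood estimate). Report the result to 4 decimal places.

Posterior is Beta(25, 37); MAP = (25−1)/(62−2) = 24/60 ≈ 0.40000.
MLE ignores the prior: p̂_MLE = k/n = 15/47 ≈ 0.31915.
Difference = 24/60 − 15/47 = 19/235 ≈ 0.0809.

MAP − MLE = 0.0809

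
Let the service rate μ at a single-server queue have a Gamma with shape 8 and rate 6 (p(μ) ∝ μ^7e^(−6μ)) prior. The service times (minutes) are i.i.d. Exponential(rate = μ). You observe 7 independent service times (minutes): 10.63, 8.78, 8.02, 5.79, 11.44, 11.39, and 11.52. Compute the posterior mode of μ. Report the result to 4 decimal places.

The Exponential(rate=μ) likelihood is ∝ μ^n e^(−μΣtᵢ). Here n = 7 and Σtᵢ = 10.63 + 8.78 + 8.02 + 5.79 + 11.44 + 11.39 + 11.52 = 67.57.
Posterior ∝ μ^7e^(−6μ) · μ^7e^(−67.57μ) = μ^14e^(−73.57μ), i.e. Gamma(15, 73.57).
Mode = (a−1)/b = 14/73.57 ≈ 0.1903.

μ̂_MAP = 0.1903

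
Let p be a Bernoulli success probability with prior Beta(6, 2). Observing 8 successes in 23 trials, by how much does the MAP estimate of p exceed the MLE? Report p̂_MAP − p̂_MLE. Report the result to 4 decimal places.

MAP − MLE = 0.1004

Posterior is Beta(14, 17); MAP = (14−1)/(31−2) = 13/29 ≈ 0.44828.
MLE ignores the prior: p̂_MLE = k/n = 8/23 ≈ 0.34783.
Difference = 13/29 − 8/23 = 67/667 ≈ 0.1004.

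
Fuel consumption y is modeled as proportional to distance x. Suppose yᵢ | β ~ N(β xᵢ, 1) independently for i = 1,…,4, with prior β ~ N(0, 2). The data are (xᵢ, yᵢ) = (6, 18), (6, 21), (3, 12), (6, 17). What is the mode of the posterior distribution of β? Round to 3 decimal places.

β̂_MAP = 3.166

log p(β | y) = −Σ(yᵢ − βxᵢ)²/(2·1) − β²/(2·2) + const.
Setting the derivative to zero: Σxᵢ(yᵢ − βxᵢ)/1 − β/2 = 0, so β = Σxᵢyᵢ / (Σxᵢ² + σ²/τ²).
Σxᵢyᵢ = 6·18 + 6·21 + 3·12 + 6·17 = 372; Σxᵢ² = 117; σ²/τ² = 0.5.
β̂_MAP = 372 / (117 + 0.5) = 372/117.5 ≈ 3.166.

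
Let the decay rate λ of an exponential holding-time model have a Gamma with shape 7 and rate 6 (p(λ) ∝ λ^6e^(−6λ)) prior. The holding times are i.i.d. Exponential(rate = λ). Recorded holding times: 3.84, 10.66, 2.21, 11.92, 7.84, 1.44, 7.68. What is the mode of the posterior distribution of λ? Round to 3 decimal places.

λ̂_MAP = 0.252

The Exponential(rate=λ) likelihood is ∝ λ^n e^(−λΣtᵢ). Here n = 7 and Σtᵢ = 3.84 + 10.66 + 2.21 + 11.92 + 7.84 + 1.44 + 7.68 = 45.59.
Posterior ∝ λ^6e^(−6λ) · λ^7e^(−45.59λ) = λ^13e^(−51.59λ), i.e. Gamma(14, 51.59).
Mode = (a−1)/b = 13/51.59 ≈ 0.252.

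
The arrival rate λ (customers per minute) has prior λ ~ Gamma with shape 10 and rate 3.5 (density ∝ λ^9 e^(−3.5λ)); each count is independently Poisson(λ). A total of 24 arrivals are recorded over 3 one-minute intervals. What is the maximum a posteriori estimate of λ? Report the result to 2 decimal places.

λ̂_MAP = 5.08

Σxᵢ = 24, n = 3.
Posterior ∝ λ^9e^(−3.5λ) · λ^24e^(−3λ) = λ^33e^(−6.5λ), i.e. Gamma(shape=34, rate=6.5).
The mode of a Gamma(a, b) with a ≥ 1 (shape–rate) is (a−1)/b = 33/6.5 ≈ 5.08.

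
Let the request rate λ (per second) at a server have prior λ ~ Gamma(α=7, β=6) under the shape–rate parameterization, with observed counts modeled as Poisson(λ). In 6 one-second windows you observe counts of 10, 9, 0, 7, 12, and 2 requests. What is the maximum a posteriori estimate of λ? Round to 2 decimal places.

λ̂_MAP = 3.83

Σxᵢ = 10+9+0+7+12+2 = 40, with n = 6.
Posterior ∝ λ^6e^(−6λ) · λ^40e^(−6λ) = λ^46e^(−12λ), i.e. Gamma(shape=47, rate=12).
The mode of a Gamma(a, b) with a ≥ 1 (shape–rate) is (a−1)/b = 46/12 ≈ 3.83.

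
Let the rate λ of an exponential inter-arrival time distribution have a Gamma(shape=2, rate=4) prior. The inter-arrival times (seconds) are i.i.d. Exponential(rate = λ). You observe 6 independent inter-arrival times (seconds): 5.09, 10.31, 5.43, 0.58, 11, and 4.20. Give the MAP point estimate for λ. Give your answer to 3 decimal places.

λ̂_MAP = 0.172

The Exponential(rate=λ) likelihood is ∝ λ^n e^(−λΣtᵢ). Here n = 6 and Σtᵢ = 5.09 + 10.31 + 5.43 + 0.58 + 11 + 4.20 = 36.61.
Posterior ∝ λe^(−4λ) · λ^6e^(−36.61λ) = λ^7e^(−40.61λ), i.e. Gamma(8, 40.61).
Mode = (a−1)/b = 7/40.61 ≈ 0.172.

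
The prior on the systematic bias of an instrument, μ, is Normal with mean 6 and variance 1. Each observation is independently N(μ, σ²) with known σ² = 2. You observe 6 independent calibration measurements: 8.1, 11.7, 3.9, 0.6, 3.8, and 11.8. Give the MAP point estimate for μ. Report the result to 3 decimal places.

μ̂_MAP = 6.488

n = 6; x̄ = (8.1 + 11.7 + 3.9 + 0.6 + 3.8 + 11.8)/6 = 39.9/6 = 6.65.
For a Normal prior and Normal likelihood with known variance, the posterior is Normal; its mode equals its mean, the precision-weighted average.
Prior precision 1/σ₀² = 1/1 = 1; data precision n/σ² = 6/2 = 3.
μ̂ = (1·6 + 3·6.65) / (1 + 3) = 25.95/4 = 6.4875 ≈ 6.488.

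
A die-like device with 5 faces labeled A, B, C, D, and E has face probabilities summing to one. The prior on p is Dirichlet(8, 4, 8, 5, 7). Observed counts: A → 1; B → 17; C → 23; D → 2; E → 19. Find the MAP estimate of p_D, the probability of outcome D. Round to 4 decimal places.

MAP estimate of p_D = 0.0674

The posterior is Dirichlet(αᵢ + nᵢ) = Dirichlet(9, 21, 31, 7, 26).
For a Dirichlet(a₁,…,a_K) with all aᵢ > 1, the mode has j-th component (aⱼ − 1)/(Σaᵢ − K).
Here Σaᵢ = 94 and K = 5, so p_D = (7 − 1)/(94 − 5) = 6/89 ≈ 0.0674.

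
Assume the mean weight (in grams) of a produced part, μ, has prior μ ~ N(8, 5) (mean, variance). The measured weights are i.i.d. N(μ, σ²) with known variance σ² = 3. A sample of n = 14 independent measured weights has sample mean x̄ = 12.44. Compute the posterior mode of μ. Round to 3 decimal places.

n = 14, x̄ = 12.44.
For a Normal prior and Normal likelihood with known variance, the posterior is Normal; its mode equals its mean, the precision-weighted average.
Prior precision 1/σ₀² = 1/5 = 0.2; data precision n/σ² = 14/3.
μ̂ = (0.2·8 + (14/3)·12.44) / (0.2 + 14/3) = (4474/75)/(73/15) = 4474/365 ≈ 12.258.

μ̂_MAP = 12.258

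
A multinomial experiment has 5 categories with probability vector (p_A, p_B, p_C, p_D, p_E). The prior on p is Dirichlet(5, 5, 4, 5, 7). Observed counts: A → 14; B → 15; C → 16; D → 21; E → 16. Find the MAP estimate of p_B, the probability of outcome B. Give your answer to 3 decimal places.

The posterior is Dirichlet(αᵢ + nᵢ) = Dirichlet(19, 20, 20, 26, 23).
For a Dirichlet(a₁,…,a_K) with all aᵢ > 1, the mode has j-th component (aⱼ − 1)/(Σaᵢ − K).
Here Σaᵢ = 108 and K = 5, so p_B = (20 − 1)/(108 − 5) = 19/103 ≈ 0.184.

MAP estimate of p_B = 0.184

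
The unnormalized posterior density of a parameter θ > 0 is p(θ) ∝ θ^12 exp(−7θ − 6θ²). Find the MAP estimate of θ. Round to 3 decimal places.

ℓ'(θ) = 12/θ − 7 − 12θ. Setting this to zero and multiplying by θ: 12θ² + 7θ − 12 = 0.
θ = (−7 + √(7² + 4·12·12)) / (2·12) = (−7 + √625) / 24 = (−7 + 25)/24 = 3/4.
ℓ''(θ) = −12/θ² − 12 < 0, confirming a maximum.

θ̂_MAP = 0.750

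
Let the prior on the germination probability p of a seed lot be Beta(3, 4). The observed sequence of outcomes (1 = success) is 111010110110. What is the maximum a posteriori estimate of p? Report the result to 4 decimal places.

Prior: Beta(3, 4).
Data: 8 successes in 12 trials (from the sequence). The binomial likelihood contributes p^8(1−p)^4, so the posterior is Beta(3+8, 4+4) = Beta(11, 8).
For Beta(a, b) with a, b > 1 the mode is (a−1)/(a+b−2) = 10/17 ≈ 0.5882.

p̂_MAP = 0.5882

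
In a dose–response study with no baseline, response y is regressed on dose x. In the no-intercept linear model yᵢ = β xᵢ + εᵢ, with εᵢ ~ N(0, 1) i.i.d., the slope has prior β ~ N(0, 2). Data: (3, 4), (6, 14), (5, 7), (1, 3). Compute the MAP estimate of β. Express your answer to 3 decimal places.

β̂_MAP = 1.874

log p(β | y) = −Σ(yᵢ − βxᵢ)²/(2·1) − β²/(2·2) + const.
Setting the derivative to zero: Σxᵢ(yᵢ − βxᵢ)/1 − β/2 = 0, so β = Σxᵢyᵢ / (Σxᵢ² + σ²/τ²).
Σxᵢyᵢ = 3·4 + 6·14 + 5·7 + 1·3 = 134; Σxᵢ² = 71; σ²/τ² = 0.5.
β̂_MAP = 134 / (71 + 0.5) = 134/71.5 ≈ 1.874.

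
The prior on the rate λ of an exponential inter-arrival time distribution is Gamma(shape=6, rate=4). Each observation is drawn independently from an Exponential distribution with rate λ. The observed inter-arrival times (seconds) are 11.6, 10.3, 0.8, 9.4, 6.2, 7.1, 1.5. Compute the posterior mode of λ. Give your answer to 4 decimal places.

The Exponential(rate=λ) likelihood is ∝ λ^n e^(−λΣtᵢ). Here n = 7 and Σtᵢ = 11.6 + 10.3 + 0.8 + 9.4 + 6.2 + 7.1 + 1.5 = 46.9.
Posterior ∝ λ^5e^(−4λ) · λ^7e^(−46.9λ) = λ^12e^(−50.9λ), i.e. Gamma(13, 50.9).
Mode = (a−1)/b = 12/50.9 ≈ 0.2358.

λ̂_MAP = 0.2358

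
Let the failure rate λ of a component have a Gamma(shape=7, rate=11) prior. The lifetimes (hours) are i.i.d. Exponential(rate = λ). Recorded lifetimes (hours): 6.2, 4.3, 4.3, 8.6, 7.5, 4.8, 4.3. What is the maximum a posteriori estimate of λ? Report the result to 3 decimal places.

The Exponential(rate=λ) likelihood is ∝ λ^n e^(−λΣtᵢ). Here n = 7 and Σtᵢ = 6.2 + 4.3 + 4.3 + 8.6 + 7.5 + 4.8 + 4.3 = 40.
Posterior ∝ λ^6e^(−11λ) · λ^7e^(−40λ) = λ^13e^(−51λ), i.e. Gamma(14, 51).
Mode = (a−1)/b = 13/51 ≈ 0.255.

λ̂_MAP = 0.255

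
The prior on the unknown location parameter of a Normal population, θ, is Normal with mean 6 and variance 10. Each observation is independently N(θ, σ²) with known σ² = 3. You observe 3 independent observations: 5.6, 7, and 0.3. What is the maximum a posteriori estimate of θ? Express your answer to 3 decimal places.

n = 3; x̄ = (5.6 + 7 + 0.3)/3 = 12.9/3 = 4.3.
For a Normal prior and Normal likelihood with known variance, the posterior is Normal; its mode equals its mean, the precision-weighted average.
Prior precision 1/σ₀² = 1/10 = 0.1; data precision n/σ² = 3/3 = 1.
θ̂ = (0.1·6 + 1·4.3) / (0.1 + 1) = 4.9/1.1 = 49/11 ≈ 4.455.

θ̂_MAP = 4.455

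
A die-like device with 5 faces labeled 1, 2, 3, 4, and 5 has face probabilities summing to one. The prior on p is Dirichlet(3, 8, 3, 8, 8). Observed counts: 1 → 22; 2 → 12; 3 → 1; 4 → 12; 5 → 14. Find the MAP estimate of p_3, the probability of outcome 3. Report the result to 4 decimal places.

MAP estimate: 0.0349

The posterior is Dirichlet(αᵢ + nᵢ) = Dirichlet(25, 20, 4, 20, 22).
For a Dirichlet(a₁,…,a_K) with all aᵢ > 1, the mode has j-th component (aⱼ − 1)/(Σaᵢ − K).
Here Σaᵢ = 91 and K = 5, so p_3 = (4 − 1)/(91 − 5) = 3/86 ≈ 0.0349.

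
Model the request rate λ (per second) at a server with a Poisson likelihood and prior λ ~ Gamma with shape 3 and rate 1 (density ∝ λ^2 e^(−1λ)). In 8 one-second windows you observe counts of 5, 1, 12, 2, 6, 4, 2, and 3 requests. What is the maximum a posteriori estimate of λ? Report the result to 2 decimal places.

Σxᵢ = 5+1+12+2+6+4+2+3 = 35, with n = 8.
Posterior ∝ λ^2e^(−1λ) · λ^35e^(−8λ) = λ^37e^(−9λ), i.e. Gamma(shape=38, rate=9).
The mode of a Gamma(a, b) with a ≥ 1 (shape–rate) is (a−1)/b = 37/9 ≈ 4.11.

λ̂_MAP = 4.11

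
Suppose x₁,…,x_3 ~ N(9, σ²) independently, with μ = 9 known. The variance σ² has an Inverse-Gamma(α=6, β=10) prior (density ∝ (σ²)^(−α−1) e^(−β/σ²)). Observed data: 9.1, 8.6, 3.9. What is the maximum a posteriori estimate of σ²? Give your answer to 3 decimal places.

Sum of squared deviations about the known mean: SS = (9.1−9)² + (8.6−9)² + (3.9−9)² = 26.18.
The Normal likelihood contributes (σ²)^(−n/2) exp(−SS/(2σ²)), so the posterior is Inverse-Gamma(α + n/2, β + SS/2) = Inverse-Gamma(7.5, 23.09).
The mode of Inverse-Gamma(a, b) is b/(a+1) = 23.09/8.5 ≈ 2.716.

σ̂²_MAP = 2.716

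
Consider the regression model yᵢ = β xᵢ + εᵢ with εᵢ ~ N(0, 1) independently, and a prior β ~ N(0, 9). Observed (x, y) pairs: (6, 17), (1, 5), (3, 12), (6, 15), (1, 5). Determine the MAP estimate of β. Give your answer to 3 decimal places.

log p(β | y) = −Σ(yᵢ − βxᵢ)²/(2·1) − β²/(2·9) + const.
Setting the derivative to zero: Σxᵢ(yᵢ − βxᵢ)/1 − β/9 = 0, so β = Σxᵢyᵢ / (Σxᵢ² + σ²/τ²).
Σxᵢyᵢ = 6·17 + 1·5 + 3·12 + 6·15 + 1·5 = 238; Σxᵢ² = 83; σ²/τ² = 1/9.
β̂_MAP = 238 / (83 + 1/9) = 238/(748/9) = 63/22 ≈ 2.864.

β̂_MAP = 2.864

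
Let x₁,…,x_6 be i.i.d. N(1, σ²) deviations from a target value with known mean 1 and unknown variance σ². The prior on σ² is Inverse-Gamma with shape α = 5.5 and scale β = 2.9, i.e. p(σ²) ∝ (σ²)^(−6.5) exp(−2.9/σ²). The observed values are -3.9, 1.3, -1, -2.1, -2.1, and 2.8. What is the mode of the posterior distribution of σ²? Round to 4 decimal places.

Sum of squared deviations about the known mean: SS = (-3.9−1)² + (1.3−1)² + (-1−1)² + (-2.1−1)² + (-2.1−1)² + (2.8−1)² = 50.56.
The Normal likelihood contributes (σ²)^(−n/2) exp(−SS/(2σ²)), so the posterior is Inverse-Gamma(α + n/2, β + SS/2) = Inverse-Gamma(8.5, 28.18).
The mode of Inverse-Gamma(a, b) is b/(a+1) = 28.18/9.5 ≈ 2.9663.

σ̂²_MAP = 2.9663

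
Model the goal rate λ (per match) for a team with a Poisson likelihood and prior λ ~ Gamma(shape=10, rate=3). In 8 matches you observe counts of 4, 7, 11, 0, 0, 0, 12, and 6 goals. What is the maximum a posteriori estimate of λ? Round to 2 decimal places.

λ̂_MAP = 4.45

Σxᵢ = 4+7+11+0+0+0+12+6 = 40, with n = 8.
Posterior ∝ λ^9e^(−3λ) · λ^40e^(−8λ) = λ^49e^(−11λ), i.e. Gamma(shape=50, rate=11).
The mode of a Gamma(a, b) with a ≥ 1 (shape–rate) is (a−1)/b = 49/11 ≈ 4.45.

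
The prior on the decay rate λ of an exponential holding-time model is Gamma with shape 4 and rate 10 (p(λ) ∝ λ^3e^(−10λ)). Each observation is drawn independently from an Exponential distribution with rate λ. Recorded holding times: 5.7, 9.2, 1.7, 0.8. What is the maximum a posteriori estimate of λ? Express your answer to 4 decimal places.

The Exponential(rate=λ) likelihood is ∝ λ^n e^(−λΣtᵢ). Here n = 4 and Σtᵢ = 5.7 + 9.2 + 1.7 + 0.8 = 17.4.
Posterior ∝ λ^3e^(−10λ) · λ^4e^(−17.4λ) = λ^7e^(−27.4λ), i.e. Gamma(8, 27.4).
Mode = (a−1)/b = 7/27.4 ≈ 0.2555.

λ̂_MAP = 0.2555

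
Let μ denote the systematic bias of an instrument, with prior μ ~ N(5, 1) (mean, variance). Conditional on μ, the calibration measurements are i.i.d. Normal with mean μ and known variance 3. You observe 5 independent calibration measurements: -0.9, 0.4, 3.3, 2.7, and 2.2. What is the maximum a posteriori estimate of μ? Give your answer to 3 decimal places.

μ̂_MAP = 2.838

n = 5; x̄ = ((-0.9) + 0.4 + 3.3 + 2.7 + 2.2)/5 = 7.7/5 = 1.54.
For a Normal prior and Normal likelihood with known variance, the posterior is Normal; its mode equals its mean, the precision-weighted average.
Prior precision 1/σ₀² = 1/1 = 1; data precision n/σ² = 5/3.
μ̂ = (1·5 + (5/3)·1.54) / (1 + 5/3) = (227/30)/(8/3) = 2.8375 ≈ 2.838.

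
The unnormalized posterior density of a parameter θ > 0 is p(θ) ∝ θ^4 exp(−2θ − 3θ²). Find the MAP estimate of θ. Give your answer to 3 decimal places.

ℓ'(θ) = 4/θ − 2 − 6θ. Setting this to zero and multiplying by θ: 6θ² + 2θ − 4 = 0.
θ = (−2 + √(2² + 4·6·4)) / (2·6) = (−2 + √100) / 12 = (−2 + 10)/12 = 2/3.
ℓ''(θ) = −4/θ² − 6 < 0, confirming a maximum.

θ̂_MAP = 0.667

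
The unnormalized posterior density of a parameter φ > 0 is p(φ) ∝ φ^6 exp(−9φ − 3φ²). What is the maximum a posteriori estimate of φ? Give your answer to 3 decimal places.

ℓ'(φ) = 6/φ − 9 − 6φ. Setting this to zero and multiplying by φ: 6φ² + 9φ − 6 = 0.
φ = (−9 + √(9² + 4·6·6)) / (2·6) = (−9 + √225) / 12 = (−9 + 15)/12 = 1/2.
ℓ''(φ) = −6/φ² − 6 < 0, confirming a maximum.

φ̂_MAP = 0.500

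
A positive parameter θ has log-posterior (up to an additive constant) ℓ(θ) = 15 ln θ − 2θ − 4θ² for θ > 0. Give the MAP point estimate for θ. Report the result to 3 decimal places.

ℓ'(θ) = 15/θ − 2 − 8θ. Setting this to zero and multiplying by θ: 8θ² + 2θ − 15 = 0.
θ = (−2 + √(2² + 4·8·15)) / (2·8) = (−2 + √484) / 16 = (−2 + 22)/16 = 5/4.
ℓ''(θ) = −15/θ² − 8 < 0, confirming a maximum.

θ̂_MAP = 1.250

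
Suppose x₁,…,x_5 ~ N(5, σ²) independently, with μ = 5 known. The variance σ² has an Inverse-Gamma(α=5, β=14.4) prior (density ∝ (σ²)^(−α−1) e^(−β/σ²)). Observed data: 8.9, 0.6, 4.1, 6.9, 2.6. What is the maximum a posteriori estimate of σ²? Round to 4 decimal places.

Sum of squared deviations about the known mean: SS = (8.9−5)² + (0.6−5)² + (4.1−5)² + (6.9−5)² + (2.6−5)² = 44.75.
The Normal likelihood contributes (σ²)^(−n/2) exp(−SS/(2σ²)), so the posterior is Inverse-Gamma(α + n/2, β + SS/2) = Inverse-Gamma(7.5, 36.775).
The mode of Inverse-Gamma(a, b) is b/(a+1) = 36.775/8.5 ≈ 4.3265.

σ̂²_MAP = 4.3265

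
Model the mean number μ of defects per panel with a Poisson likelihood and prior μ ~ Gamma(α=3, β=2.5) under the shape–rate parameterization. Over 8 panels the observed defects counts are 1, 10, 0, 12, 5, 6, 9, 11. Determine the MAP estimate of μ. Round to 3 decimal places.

μ̂_MAP = 5.333

Σxᵢ = 1+10+0+12+5+6+9+11 = 54, with n = 8.
Posterior ∝ μ^2e^(−2.5μ) · μ^54e^(−8μ) = μ^56e^(−10.5μ), i.e. Gamma(shape=57, rate=10.5).
The mode of a Gamma(a, b) with a ≥ 1 (shape–rate) is (a−1)/b = 56/10.5 ≈ 5.333.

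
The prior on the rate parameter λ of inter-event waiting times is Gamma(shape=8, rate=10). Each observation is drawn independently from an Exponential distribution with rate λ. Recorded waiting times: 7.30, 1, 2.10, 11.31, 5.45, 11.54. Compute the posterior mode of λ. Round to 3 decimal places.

λ̂_MAP = 0.267

The Exponential(rate=λ) likelihood is ∝ λ^n e^(−λΣtᵢ). Here n = 6 and Σtᵢ = 7.30 + 1 + 2.10 + 11.31 + 5.45 + 11.54 = 38.70.
Posterior ∝ λ^7e^(−10λ) · λ^6e^(−38.70λ) = λ^13e^(−48.70λ), i.e. Gamma(14, 48.70).
Mode = (a−1)/b = 13/48.70 ≈ 0.267.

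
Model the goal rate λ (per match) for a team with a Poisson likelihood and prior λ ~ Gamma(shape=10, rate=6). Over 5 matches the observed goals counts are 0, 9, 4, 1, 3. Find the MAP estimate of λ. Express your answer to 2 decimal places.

λ̂_MAP = 2.36

Σxᵢ = 0+9+4+1+3 = 17, with n = 5.
Posterior ∝ λ^9e^(−6λ) · λ^17e^(−5λ) = λ^26e^(−11λ), i.e. Gamma(shape=27, rate=11).
The mode of a Gamma(a, b) with a ≥ 1 (shape–rate) is (a−1)/b = 26/11 ≈ 2.36.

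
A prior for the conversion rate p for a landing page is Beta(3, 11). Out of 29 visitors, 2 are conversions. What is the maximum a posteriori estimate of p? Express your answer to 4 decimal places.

Prior: Beta(3, 11).
Data: 2 successes in 29 trials. The binomial likelihood contributes p^2(1−p)^27, so the posterior is Beta(3+2, 11+27) = Beta(5, 38).
For Beta(a, b) with a, b > 1 the mode is (a−1)/(a+b−2) = 4/41 ≈ 0.0976.

p̂_MAP = 0.0976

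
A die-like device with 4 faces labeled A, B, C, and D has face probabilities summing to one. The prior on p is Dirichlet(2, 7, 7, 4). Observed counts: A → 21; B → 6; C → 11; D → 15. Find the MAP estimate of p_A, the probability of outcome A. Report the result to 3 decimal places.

The posterior is Dirichlet(αᵢ + nᵢ) = Dirichlet(23, 13, 18, 19).
For a Dirichlet(a₁,…,a_K) with all aᵢ > 1, the mode has j-th component (aⱼ − 1)/(Σaᵢ − K).
Here Σaᵢ = 73 and K = 4, so p_A = (23 − 1)/(73 − 4) = 22/69 ≈ 0.319.

MAP estimate of p_A = 0.319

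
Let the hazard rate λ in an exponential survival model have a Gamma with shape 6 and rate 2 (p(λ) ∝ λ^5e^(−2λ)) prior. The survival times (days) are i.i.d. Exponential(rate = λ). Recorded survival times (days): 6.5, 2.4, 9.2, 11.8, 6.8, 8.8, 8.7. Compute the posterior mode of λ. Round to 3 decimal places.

λ̂_MAP = 0.214

The Exponential(rate=λ) likelihood is ∝ λ^n e^(−λΣtᵢ). Here n = 7 and Σtᵢ = 6.5 + 2.4 + 9.2 + 11.8 + 6.8 + 8.8 + 8.7 = 54.2.
Posterior ∝ λ^5e^(−2λ) · λ^7e^(−54.2λ) = λ^12e^(−56.2λ), i.e. Gamma(13, 56.2).
Mode = (a−1)/b = 12/56.2 ≈ 0.214.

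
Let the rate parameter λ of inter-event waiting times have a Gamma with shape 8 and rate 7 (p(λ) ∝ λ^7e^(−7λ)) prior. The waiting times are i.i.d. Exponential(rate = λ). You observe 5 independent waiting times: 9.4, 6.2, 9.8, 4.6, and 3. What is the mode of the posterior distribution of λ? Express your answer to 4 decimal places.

λ̂_MAP = 0.3000

The Exponential(rate=λ) likelihood is ∝ λ^n e^(−λΣtᵢ). Here n = 5 and Σtᵢ = 9.4 + 6.2 + 9.8 + 4.6 + 3 = 33.
Posterior ∝ λ^7e^(−7λ) · λ^5e^(−33λ) = λ^12e^(−40λ), i.e. Gamma(13, 40).
Mode = (a−1)/b = 12/40 ≈ 0.3000.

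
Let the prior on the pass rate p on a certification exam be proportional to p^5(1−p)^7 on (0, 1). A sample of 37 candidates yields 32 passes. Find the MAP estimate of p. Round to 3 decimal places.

The prior density ∝ p^5(1−p)^7 is the kernel of Beta(6, 8).
Data: 32 successes in 37 trials. The binomial likelihood contributes p^32(1−p)^5, so the posterior is Beta(6+32, 8+5) = Beta(38, 13).
For Beta(a, b) with a, b > 1 the mode is (a−1)/(a+b−2) = 37/49 ≈ 0.755.

p̂_MAP = 0.755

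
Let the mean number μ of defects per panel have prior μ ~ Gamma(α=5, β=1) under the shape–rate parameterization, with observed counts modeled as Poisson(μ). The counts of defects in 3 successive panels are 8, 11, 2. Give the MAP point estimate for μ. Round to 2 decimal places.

μ̂_MAP = 6.25

Σxᵢ = 8+11+2 = 21, with n = 3.
Posterior ∝ μ^4e^(−1μ) · μ^21e^(−3μ) = μ^25e^(−4μ), i.e. Gamma(shape=26, rate=4).
The mode of a Gamma(a, b) with a ≥ 1 (shape–rate) is (a−1)/b = 25/4 ≈ 6.25.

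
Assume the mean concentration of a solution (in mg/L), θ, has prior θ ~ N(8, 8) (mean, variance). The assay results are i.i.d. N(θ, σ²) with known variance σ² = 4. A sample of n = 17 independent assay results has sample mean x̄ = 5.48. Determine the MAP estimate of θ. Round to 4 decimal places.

n = 17, x̄ = 5.48.
For a Normal prior and Normal likelihood with known variance, the posterior is Normal; its mode equals its mean, the precision-weighted average.
Prior precision 1/σ₀² = 1/8 = 0.125; data precision n/σ² = 17/4 = 4.25.
θ̂ = (0.125·8 + 4.25·5.48) / (0.125 + 4.25) = 24.29/4.375 = 5.5520.

θ̂_MAP = 5.5520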